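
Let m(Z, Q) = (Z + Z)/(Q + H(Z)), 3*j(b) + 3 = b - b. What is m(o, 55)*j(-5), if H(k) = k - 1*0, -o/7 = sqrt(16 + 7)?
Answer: 1127/949 + 385*sqrt(23)/949 ≈ 3.1332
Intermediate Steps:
o = -7*sqrt(23) (o = -7*sqrt(16 + 7) = -7*sqrt(23) ≈ -33.571)
H(k) = k (H(k) = k + 0 = k)
j(b) = -1 (j(b) = -1 + (b - b)/3 = -1 + (1/3)*0 = -1 + 0 = -1)
m(Z, Q) = 2*Z/(Q + Z) (m(Z, Q) = (Z + Z)/(Q + Z) = (2*Z)/(Q + Z) = 2*Z/(Q + Z))
m(o, 55)*j(-5) = (2*(-7*sqrt(23))/(55 - 7*sqrt(23)))*(-1) = -14*sqrt(23)/(55 - 7*sqrt(23))*(-1) = 14*sqrt(23)/(55 - 7*sqrt(23))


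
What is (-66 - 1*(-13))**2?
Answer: 2809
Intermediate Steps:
(-66 - 1*(-13))**2 = (-66 + 13)**2 = (-53)**2 = 2809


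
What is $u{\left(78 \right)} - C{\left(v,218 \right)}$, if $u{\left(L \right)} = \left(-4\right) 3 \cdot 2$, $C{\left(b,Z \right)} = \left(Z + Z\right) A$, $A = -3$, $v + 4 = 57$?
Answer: $1284$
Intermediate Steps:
$v = 53$ ($v = -4 + 57 = 53$)
$C{\left(b,Z \right)} = - 6 Z$ ($C{\left(b,Z \right)} = \left(Z + Z\right) \left(-3\right) = 2 Z \left(-3\right) = - 6 Z$)
$u{\left(L \right)} = -24$ ($u{\left(L \right)} = \left(-12\right) 2 = -24$)
$u{\left(78 \right)} - C{\left(v,218 \right)} = -24 - \left(-6\right) 218 = -24 - -1308 = -24 + 1308 = 1284$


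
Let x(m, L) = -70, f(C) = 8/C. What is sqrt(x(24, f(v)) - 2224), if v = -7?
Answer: I*sqrt(2294) ≈ 47.896*I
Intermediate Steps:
sqrt(x(24, f(v)) - 2224) = sqrt(-70 - 2224) = sqrt(-2294) = I*sqrt(2294)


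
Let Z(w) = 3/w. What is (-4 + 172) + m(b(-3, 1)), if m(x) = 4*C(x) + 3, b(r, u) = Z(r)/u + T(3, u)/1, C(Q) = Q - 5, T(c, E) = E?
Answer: 151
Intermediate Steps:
C(Q) = -5 + Q
b(r, u) = u + 3/(r*u) (b(r, u) = (3/r)/u + u/1 = 3/(r*u) + u*1 = 3/(r*u) + u = u + 3/(r*u))
m(x) = -17 + 4*x (m(x) = 4*(-5 + x) + 3 = (-20 + 4*x) + 3 = -17 + 4*x)
(-4 + 172) + m(b(-3, 1)) = (-4 + 172) + (-17 + 4*(1 + 3/(-3*1))) = 168 + (-17 + 4*(1 + 3*(-⅓)*1)) = 168 + (-17 + 4*(1 - 1)) = 168 + (-17 + 4*0) = 168 + (-17 + 0) = 168 - 17 = 151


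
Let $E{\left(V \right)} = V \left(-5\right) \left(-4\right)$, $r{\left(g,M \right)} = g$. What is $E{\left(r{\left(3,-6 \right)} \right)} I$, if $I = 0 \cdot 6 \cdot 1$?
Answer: $0$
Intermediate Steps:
$E{\left(V \right)} = 20 V$ ($E{\left(V \right)} = - 5 V \left(-4\right) = 20 V$)
$I = 0$ ($I = 0 \cdot 1 = 0$)
$E{\left(r{\left(3,-6 \right)} \right)} I = 20 \cdot 3 \cdot 0 = 60 \cdot 0 = 0$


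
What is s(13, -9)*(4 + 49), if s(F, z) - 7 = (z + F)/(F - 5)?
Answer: 795/2 ≈ 397.50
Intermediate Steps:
s(F, z) = 7 + (F + z)/(-5 + F) (s(F, z) = 7 + (z + F)/(F - 5) = 7 + (F + z)/(-5 + F))
s(13, -9)*(4 + 49) = ((-35 - 9 + 8*13)/(-5 + 13))*(4 + 49) = ((-35 - 9 + 104)/8)*53 = ((⅛)*60)*53 = (15/2)*53 = 795/2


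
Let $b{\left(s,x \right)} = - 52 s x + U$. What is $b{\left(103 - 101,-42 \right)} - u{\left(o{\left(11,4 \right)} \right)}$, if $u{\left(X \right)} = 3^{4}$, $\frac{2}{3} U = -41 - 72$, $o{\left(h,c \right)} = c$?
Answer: $\frac{8235}{2} \approx 4117.5$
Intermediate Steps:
$U = - \frac{339}{2}$ ($U = \frac{3 \left(-41 - 72\right)}{2} = \frac{3}{2} \left(-113\right) = - \frac{339}{2} \approx -169.5$)
$u{\left(X \right)} = 81$
$b{\left(s,x \right)} = - \frac{339}{2} - 52 s x$ ($b{\left(s,x \right)} = - 52 s x - \frac{339}{2} = - \frac{339}{2} - 52 s x$)
$b{\left(103 - 101,-42 \right)} - u{\left(o{\left(11,4 \right)} \right)} = \left(- \frac{339}{2} - 52 \left(103 - 101\right) \left(-42\right)\right) - 81 = \left(- \frac{339}{2} - 104 \left(-42\right)\right) - 81 = \left(- \frac{339}{2} + 4368\right) - 81 = \frac{8397}{2} - 81 = \frac{8235}{2}$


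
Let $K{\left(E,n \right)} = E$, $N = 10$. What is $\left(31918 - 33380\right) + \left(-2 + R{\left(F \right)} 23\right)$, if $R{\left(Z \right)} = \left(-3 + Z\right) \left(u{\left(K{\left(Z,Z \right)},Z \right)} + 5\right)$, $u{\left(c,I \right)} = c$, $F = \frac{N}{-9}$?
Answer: $- \frac{148369}{81} \approx -1831.7$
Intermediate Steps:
$F = - \frac{10}{9}$ ($F = \frac{10}{-9} = 10 \left(- \frac{1}{9}\right) = - \frac{10}{9} \approx -1.1111$)
$R{\left(Z \right)} = \left(-3 + Z\right) \left(5 + Z\right)$ ($R{\left(Z \right)} = \left(-3 + Z\right) \left(Z + 5\right) = \left(-3 + Z\right) \left(5 + Z\right)$)
$\left(31918 - 33380\right) + \left(-2 + R{\left(F \right)} 23\right) = \left(31918 - 33380\right) + \left(-2 + \left(-15 + \left(- \frac{10}{9}\right)^{2} + 2 \left(- \frac{10}{9}\right)\right) 23\right) = -1462 + \left(-2 + \left(-15 + \frac{100}{81} - \frac{20}{9}\right) 23\right) = -1462 - \frac{29947}{81} = - \frac{148369}{81}$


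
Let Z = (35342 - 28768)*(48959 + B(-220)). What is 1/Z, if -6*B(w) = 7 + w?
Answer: 1/322089843 ≈ 3.1047e-9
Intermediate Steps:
B(w) = -7/6 - w/6 (B(w) = -(7 + w)/6 = -7/6 - w/6)
Z = 322089843 (Z = (35342 - 28768)*(48959 + (-7/6 - 1/6*(-220))) = 6574*(48959 + (-7/6 + 110/3)) = 6574*(48959 + 71/2) = 6574*(97989/2) = 322089843)
1/Z = 1/322089843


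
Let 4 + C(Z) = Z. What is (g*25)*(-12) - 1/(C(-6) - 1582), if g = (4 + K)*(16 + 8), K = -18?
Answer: 160473601/1592 ≈ 1.0080e+5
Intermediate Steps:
C(Z) = -4 + Z
g = -336 (g = (4 - 18)*(16 + 8) = -14*24 = -336)
(g*25)*(-12) - 1/(C(-6) - 1582) = -336*25*(-12) - 1/((-4 - 6) - 1582) = -8400*(-12) - 1/(-10 - 1582) = 100800 - 1/(-1592) = 100800 - 1*(-1/1592) = 100800 + 1/1592 = 160473601/1592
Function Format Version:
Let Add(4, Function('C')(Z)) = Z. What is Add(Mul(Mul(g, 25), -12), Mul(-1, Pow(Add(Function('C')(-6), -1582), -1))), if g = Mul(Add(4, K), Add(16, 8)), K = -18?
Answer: Rational(160473601, 1592) ≈ 1.0080e+5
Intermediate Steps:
Function('C')(Z) = Add(-4, Z)
g = -336 (g = Mul(Add(4, -18), Add(16, 8)) = Mul(-14, 24) = -336)
Add(Mul(Mul(g, 25), -12), Mul(-1, Pow(Add(Function('C')(-6), -1582), -1))) = Add(Mul(Mul(-336, 25), -12), Mul(-1, Pow(Add(Add(-4, -6), -1582), -1))) = Add(Mul(-8400, -12), Mul(-1, Pow(Add(-10, -1582), -1))) = Add(100800, Mul(-1, Pow(-1592, -1))) = Add(100800, Mul(-1, Rational(-1, 1592))) = Add(100800, Rational(1, 1592)) = Rational(160473601, 1592)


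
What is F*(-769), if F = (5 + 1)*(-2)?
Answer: 9228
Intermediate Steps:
F = -12 (F = 6*(-2) = -12)
F*(-769) = -12*(-769) = 9228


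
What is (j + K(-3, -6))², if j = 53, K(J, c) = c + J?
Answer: 1936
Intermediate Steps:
K(J, c) = J + c
(j + K(-3, -6))² = (53 + (-3 - 6))² = (53 - 9)² = 44² = 1936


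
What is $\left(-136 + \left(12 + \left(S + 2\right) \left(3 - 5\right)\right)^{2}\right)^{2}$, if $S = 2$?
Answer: $14400$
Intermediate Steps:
$\left(-136 + \left(12 + \left(S + 2\right) \left(3 - 5\right)\right)^{2}\right)^{2} = \left(-136 + \left(12 + \left(2 + 2\right) \left(3 - 5\right)\right)^{2}\right)^{2} = \left(-136 + \left(12 + 4 \left(-2\right)\right)^{2}\right)^{2} = \left(-136 + \left(12 - 8\right)^{2}\right)^{2} = \left(-136 + 4^{2}\right)^{2} = \left(-136 + 16\right)^{2} = \left(-120\right)^{2} = 14400$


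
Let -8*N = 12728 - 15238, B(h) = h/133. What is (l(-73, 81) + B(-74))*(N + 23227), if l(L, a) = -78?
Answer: -245953756/133 ≈ -1.8493e+6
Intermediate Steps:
B(h) = h/133 (B(h) = h*(1/133) = h/133)
N = 1255/4 (N = -(12728 - 15238)/8 = -⅛*(-2510) = 1255/4 ≈ 313.75)
(l(-73, 81) + B(-74))*(N + 23227) = (-78 + (1/133)*(-74))*(1255/4 + 23227) = (-78 - 74/133)*(94163/4) = -10448/133*94163/4 = -245953756/133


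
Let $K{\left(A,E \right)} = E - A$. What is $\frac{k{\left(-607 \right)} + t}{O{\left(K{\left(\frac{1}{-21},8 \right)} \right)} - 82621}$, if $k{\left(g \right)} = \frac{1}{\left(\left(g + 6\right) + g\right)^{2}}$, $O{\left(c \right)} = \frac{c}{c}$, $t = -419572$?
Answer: $\frac{204088771669}{40188130560} \approx 5.0783$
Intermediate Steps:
$O{\left(c \right)} = 1$
$k{\left(g \right)} = \frac{1}{\left(6 + 2 g\right)^{2}}$ ($k{\left(g \right)} = \frac{1}{\left(\left(6 + g\right) + g\right)^{2}} = \frac{1}{\left(6 + 2 g\right)^{2}}$)
$\frac{k{\left(-607 \right)} + t}{O{\left(K{\left(\frac{1}{-21},8 \right)} \right)} - 82621} = \frac{\frac{1}{4 \left(3 - 607\right)^{2}} - 419572}{1 - 82621} = \frac{\frac{1}{4 \cdot 364816} - 419572}{-82620} = \left(\frac{1}{4} \cdot \frac{1}{364816} - 419572\right) \left(- \frac{1}{82620}\right) = \left(\frac{1}{1459264} - 419572\right) \left(- \frac{1}{82620}\right) = \left(- \frac{612266315007}{1459264}\right) \left(- \frac{1}{82620}\right) = \frac{204088771669}{40188130560}$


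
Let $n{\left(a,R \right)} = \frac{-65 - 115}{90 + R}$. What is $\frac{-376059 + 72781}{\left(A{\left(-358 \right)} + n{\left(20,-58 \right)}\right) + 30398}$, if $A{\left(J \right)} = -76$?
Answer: $- \frac{2426224}{242531} \approx -10.004$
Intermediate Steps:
$n{\left(a,R \right)} = - \frac{180}{90 + R}$
$\frac{-376059 + 72781}{\left(A{\left(-358 \right)} + n{\left(20,-58 \right)}\right) + 30398} = \frac{-376059 + 72781}{\left(-76 - \frac{180}{90 - 58}\right) + 30398} = - \frac{303278}{\left(-76 - \frac{180}{32}\right) + 30398} = - \frac{303278}{\left(-76 - \frac{45}{8}\right) + 30398} = - \frac{303278}{- \frac{653}{8} + 30398} = - \frac{303278}{\frac{242531}{8}} = \left(-303278\right) \frac{8}{242531} = - \frac{2426224}{242531}$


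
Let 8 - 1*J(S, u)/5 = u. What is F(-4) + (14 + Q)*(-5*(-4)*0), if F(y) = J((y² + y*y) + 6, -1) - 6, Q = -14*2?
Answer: 39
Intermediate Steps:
Q = -28
J(S, u) = 40 - 5*u
F(y) = 39 (F(y) = (40 - 5*(-1)) - 6 = (40 + 5) - 6 = 45 - 6 = 39)
F(-4) + (14 + Q)*(-5*(-4)*0) = 39 + (14 - 28)*(-5*(-4)*0) = 39 - 280*0 = 39 - 14*0 = 39 + 0 = 39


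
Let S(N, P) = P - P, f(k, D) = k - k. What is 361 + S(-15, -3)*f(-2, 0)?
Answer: 361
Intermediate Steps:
f(k, D) = 0
S(N, P) = 0
361 + S(-15, -3)*f(-2, 0) = 361 + 0*0 = 361 + 0 = 361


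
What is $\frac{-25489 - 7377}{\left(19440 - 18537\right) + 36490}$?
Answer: $- \frac{32866}{37393} \approx -0.87893$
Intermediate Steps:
$\frac{-25489 - 7377}{\left(19440 - 18537\right) + 36490} = - \frac{32866}{903 + 36490} = - \frac{32866}{37393}$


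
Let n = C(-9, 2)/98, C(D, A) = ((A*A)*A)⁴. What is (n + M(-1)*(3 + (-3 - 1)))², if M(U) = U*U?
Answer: 3996001/2401 ≈ 1664.3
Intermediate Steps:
C(D, A) = A¹² (C(D, A) = (A²*A)⁴ = (A³)⁴ = A¹²)
M(U) = U²
n = 2048/49 (n = 2¹²/98 = 4096*(1/98) = 2048/49 ≈ 41.796)
(n + M(-1)*(3 + (-3 - 1)))² = (2048/49 + (-1)²*(3 + (-3 - 1)))² = (2048/49 + 1*(3 - 4))² = (2048/49 + 1*(-1))² = (2048/49 - 1)² = (1999/49)² = 3996001/2401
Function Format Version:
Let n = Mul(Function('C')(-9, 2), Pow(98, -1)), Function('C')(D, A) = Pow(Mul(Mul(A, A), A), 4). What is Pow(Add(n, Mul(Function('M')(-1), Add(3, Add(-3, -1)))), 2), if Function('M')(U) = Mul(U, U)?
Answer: Rational(3996001, 2401) ≈ 1664.3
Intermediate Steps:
Function('C')(D, A) = Pow(A, 12) (Function('C')(D, A) = Pow(Mul(Pow(A, 2), A), 4) = Pow(Pow(A, 3), 4) = Pow(A, 12))
Function('M')(U) = Pow(U, 2)
n = Rational(2048, 49) (n = Mul(Pow(2, 12), Pow(98, -1)) = Mul(4096, Rational(1, 98)) = Rational(2048, 49) ≈ 41.796)
Pow(Add(n, Mul(Function('M')(-1), Add(3, Add(-3, -1)))), 2) = Pow(Add(Rational(2048, 49), Mul(Pow(-1, 2), Add(3, Add(-3, -1)))), 2) = Pow(Add(Rational(2048, 49), Mul(1, Add(3, -4))), 2) = Pow(Add(Rational(2048, 49), Mul(1, -1)), 2) = Pow(Add(Rational(2048, 49), -1), 2) = Pow(Rational(1999, 49), 2) = Rational(3996001, 2401)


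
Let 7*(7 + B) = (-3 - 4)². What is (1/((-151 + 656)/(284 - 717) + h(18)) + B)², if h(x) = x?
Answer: 187489/53129521 ≈ 0.0035289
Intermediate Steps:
B = 0 (B = -7 + (-3 - 4)²/7 = -7 + (⅐)*(-7)² = -7 + (⅐)*49 = -7 + 7 = 0)
(1/((-151 + 656)/(284 - 717) + h(18)) + B)² = (1/((-151 + 656)/(284 - 717) + 18) + 0)² = (1/(505/(-433) + 18) + 0)² = (1/(505*(-1/433) + 18) + 0)² = (1/(-505/433 + 18) + 0)² = (1/(7289/433) + 0)² = (433/7289 + 0)² = (433/7289)² = 187489/53129521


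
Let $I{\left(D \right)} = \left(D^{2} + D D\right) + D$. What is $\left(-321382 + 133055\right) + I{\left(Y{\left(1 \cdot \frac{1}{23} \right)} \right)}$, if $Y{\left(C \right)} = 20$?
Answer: $-187507$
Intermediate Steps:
$I{\left(D \right)} = D + 2 D^{2}$ ($I{\left(D \right)} = \left(D^{2} + D^{2}\right) + D = 2 D^{2} + D = D + 2 D^{2}$)
$\left(-321382 + 133055\right) + I{\left(Y{\left(1 \cdot \frac{1}{23} \right)} \right)} = \left(-321382 + 133055\right) + 20 \left(1 + 2 \cdot 20\right) = -188327 + 20 \left(1 + 40\right) = -188327 + 20 \cdot 41 = -188327 + 820 = -187507$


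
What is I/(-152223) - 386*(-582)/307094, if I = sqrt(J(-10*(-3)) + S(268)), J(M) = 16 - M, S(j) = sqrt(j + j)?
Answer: 112326/153547 - sqrt(-14 + 2*sqrt(134))/152223 ≈ 0.73152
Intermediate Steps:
S(j) = sqrt(2)*sqrt(j) (S(j) = sqrt(2*j) = sqrt(2)*sqrt(j))
I = sqrt(-14 + 2*sqrt(134)) (I = sqrt((16 - (-10)*(-3)) + sqrt(2)*sqrt(268)) = sqrt((16 - 1*30) + sqrt(2)*(2*sqrt(67))) = sqrt((16 - 30) + 2*sqrt(134)) = sqrt(-14 + 2*sqrt(134)) ≈ 3.0252)
I/(-152223) - 386*(-582)/307094 = sqrt(-14 + 2*sqrt(134))/(-152223) - 386*(-582)/307094 = sqrt(-14 + 2*sqrt(134))*(-1/152223) + 224652*(1/307094) = -sqrt(-14 + 2*sqrt(134))/152223 + 112326/153547 = 112326/153547 - sqrt(-14 + 2*sqrt(134))/152223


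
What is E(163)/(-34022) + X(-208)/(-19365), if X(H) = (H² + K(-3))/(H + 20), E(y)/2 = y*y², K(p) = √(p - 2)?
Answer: -3941467044809/15482646705 + I*√5/3640620 ≈ -254.57 + 6.142e-7*I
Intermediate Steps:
K(p) = √(-2 + p)
E(y) = 2*y³ (E(y) = 2*(y*y²) = 2*y³)
X(H) = (H² + I*√5)/(20 + H) (X(H) = (H² + √(-2 - 3))/(H + 20) = (H² + √(-5))/(20 + H) = (H² + I*√5)/(20 + H))
E(163)/(-34022) + X(-208)/(-19365) = (2*163³)/(-34022) + (((-208)² + I*√5)/(20 - 208))/(-19365) = (2*4330747)*(-1/34022) + ((43264 + I*√5)/(-188))*(-1/19365) = 8661494*(-1/34022) - (43264 + I*√5)/188*(-1/19365) = -4330747/17011 + (-10816/47 - I*√5/188)*(-1/19365) = -4330747/17011 + (10816/910155 + I*√5/3640620) = -3941467044809/15482646705 + I*√5/3640620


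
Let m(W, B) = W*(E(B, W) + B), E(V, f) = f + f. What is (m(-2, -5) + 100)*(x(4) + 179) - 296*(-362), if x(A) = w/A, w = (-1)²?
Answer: 256607/2 ≈ 1.2830e+5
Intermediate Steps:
w = 1
x(A) = 1/A
E(V, f) = 2*f
m(W, B) = W*(B + 2*W) (m(W, B) = W*(2*W + B) = W*(B + 2*W))
(m(-2, -5) + 100)*(x(4) + 179) - 296*(-362) = (-2*(-5 + 2*(-2)) + 100)*(1/4 + 179) - 296*(-362) = (-2*(-5 - 4) + 100)*(¼ + 179) + 107152 = (-2*(-9) + 100)*(717/4) + 107152 = (18 + 100)*(717/4) + 107152 = 118*(717/4) + 107152 = 42303/2 + 107152 = 256607/2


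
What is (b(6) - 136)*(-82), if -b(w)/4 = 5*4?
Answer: 17712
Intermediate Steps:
b(w) = -80 (b(w) = -20*4 = -4*20 = -80)
(b(6) - 136)*(-82) = (-80 - 136)*(-82) = -216*(-82) = 17712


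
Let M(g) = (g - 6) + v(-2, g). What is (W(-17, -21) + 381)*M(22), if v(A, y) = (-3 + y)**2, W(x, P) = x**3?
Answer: -1708564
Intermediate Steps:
M(g) = -6 + g + (-3 + g)**2 (M(g) = (g - 6) + (-3 + g)**2 = (-6 + g) + (-3 + g)**2 = -6 + g + (-3 + g)**2)
(W(-17, -21) + 381)*M(22) = ((-17)**3 + 381)*(-6 + 22 + (-3 + 22)**2) = (-4913 + 381)*(-6 + 22 + 19**2) = -4532*(-6 + 22 + 361) = -4532*377 = -1708564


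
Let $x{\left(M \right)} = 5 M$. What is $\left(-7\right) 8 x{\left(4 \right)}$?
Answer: $-1120$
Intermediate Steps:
$\left(-7\right) 8 x{\left(4 \right)} = \left(-7\right) 8 \cdot 5 \cdot 4 = \left(-56\right) 20 = -1120$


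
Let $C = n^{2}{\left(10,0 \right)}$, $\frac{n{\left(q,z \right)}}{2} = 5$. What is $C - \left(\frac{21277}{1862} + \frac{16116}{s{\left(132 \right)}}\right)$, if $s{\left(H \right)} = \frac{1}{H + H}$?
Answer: $- \frac{7921944965}{1862} \approx -4.2545 \cdot 10^{6}$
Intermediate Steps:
$n{\left(q,z \right)} = 10$ ($n{\left(q,z \right)} = 2 \cdot 5 = 10$)
$s{\left(H \right)} = \frac{1}{2 H}$
$C = 100$ ($C = 10^{2} = 100$)
$C - \left(\frac{21277}{1862} + \frac{16116}{s{\left(132 \right)}}\right) = 100 - \left(4254624 + \frac{21277}{1862}\right) = 100 - \left(\frac{21277}{1862} + \frac{16116}{\frac{1}{2} \cdot \frac{1}{132}}\right) = 100 - \left(\frac{21277}{1862} + 16116 \frac{1}{\frac{1}{264}}\right) = 100 - \frac{7922131165}{1862} = - \frac{7921944965}{1862}$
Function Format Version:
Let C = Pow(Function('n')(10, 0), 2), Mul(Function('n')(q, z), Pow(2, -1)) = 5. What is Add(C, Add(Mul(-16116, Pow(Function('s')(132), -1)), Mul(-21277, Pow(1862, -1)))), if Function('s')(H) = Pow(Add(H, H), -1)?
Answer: Rational(-7921944965, 1862) ≈ -4.2545e+6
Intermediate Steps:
Function('n')(q, z) = 10 (Function('n')(q, z) = Mul(2, 5) = 10)
Function('s')(H) = Mul(Rational(1, 2), Pow(H, -1)) (Function('s')(H) = Pow(Mul(2, H), -1) = Mul(Rational(1, 2), Pow(H, -1)))
C = 100 (C = Pow(10, 2) = 100)
Add(C, Add(Mul(-16116, Pow(Function('s')(132), -1)), Mul(-21277, Pow(1862, -1)))) = Add(100, Add(Mul(-16116, Pow(Mul(Rational(1, 2), Pow(132, -1)), -1)), Mul(-21277, Pow(1862, -1)))) = Add(100, Add(Mul(-16116, Pow(Mul(Rational(1, 2), Rational(1, 132)), -1)), Mul(-21277, Rational(1, 1862)))) = Add(100, Add(Mul(-16116, Pow(Rational(1, 264), -1)), Rational(-21277, 1862))) = Add(100, Add(Mul(-16116, 264), Rational(-21277, 1862))) = Add(100, Add(-4254624, Rational(-21277, 1862))) = Add(100, Rational(-7922131165, 1862)) = Rational(-7921944965, 1862)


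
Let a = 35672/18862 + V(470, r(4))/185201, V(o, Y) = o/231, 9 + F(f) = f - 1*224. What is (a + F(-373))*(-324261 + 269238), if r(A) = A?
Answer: 4470449673038110480/134490558587 ≈ 3.3240e+7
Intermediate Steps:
F(f) = -233 + f (F(f) = -9 + (f - 1*224) = -9 + (f - 224) = -9 + (-224 + f) = -233 + f)
V(o, Y) = o/231 (V(o, Y) = o*(1/231) = o/231)
a = 763054035886/403471675761 (a = 35672/18862 + ((1/231)*470)/185201 = 35672*(1/18862) + (470/231)*(1/185201) = 17836/9431 + 470/42781431 = 763054035886/403471675761 ≈ 1.8912)
(a + F(-373))*(-324261 + 269238) = (763054035886/403471675761 + (-233 - 373))*(-324261 + 269238) = (763054035886/403471675761 - 606)*(-55023) = -243740781475280/403471675761*(-55023) = 4470449673038110480/134490558587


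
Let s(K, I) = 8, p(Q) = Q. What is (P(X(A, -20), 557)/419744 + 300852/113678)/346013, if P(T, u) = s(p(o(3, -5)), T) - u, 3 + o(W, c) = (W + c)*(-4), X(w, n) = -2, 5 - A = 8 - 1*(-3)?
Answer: 63109206333/8255119060515808 ≈ 7.6449e-6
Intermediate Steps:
A = -6 (A = 5 - (8 - 1*(-3)) = 5 - (8 + 3) = 5 - 1*11 = 5 - 11 = -6)
o(W, c) = -3 - 4*W - 4*c (o(W, c) = -3 + (W + c)*(-4) = -3 + (-4*W - 4*c) = -3 - 4*W - 4*c)
P(T, u) = 8 - u
(P(X(A, -20), 557)/419744 + 300852/113678)/346013 = ((8 - 1*557)/419744 + 300852/113678)/346013 = ((8 - 557)*(1/419744) + 300852*(1/113678))*(1/346013) = (-549*1/419744 + 150426/56839)*(1/346013) = (-549/419744 + 150426/56839)*(1/346013) = (63109206333/23857829216)*(1/346013) = 63109206333/8255119060515808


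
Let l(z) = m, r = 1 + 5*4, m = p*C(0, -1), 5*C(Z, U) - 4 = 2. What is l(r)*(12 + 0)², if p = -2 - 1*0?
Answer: -1728/5 ≈ -345.60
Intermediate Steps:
C(Z, U) = 6/5 (C(Z, U) = ⅘ + (⅕)*2 = ⅘ + ⅖ = 6/5)
p = -2 (p = -2 + 0 = -2)
m = -12/5 (m = -2*6/5 = -12/5 ≈ -2.4000)
r = 21 (r = 1 + 20 = 21)
l(z) = -12/5
l(r)*(12 + 0)² = -12*(12 + 0)²/5 = -12/5*12² = -12/5*144 = -1728/5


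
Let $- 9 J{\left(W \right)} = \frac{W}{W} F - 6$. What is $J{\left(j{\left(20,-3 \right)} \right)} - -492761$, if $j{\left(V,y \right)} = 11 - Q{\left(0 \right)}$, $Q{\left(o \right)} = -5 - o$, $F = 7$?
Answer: $\frac{4434848}{9} \approx 4.9276 \cdot 10^{5}$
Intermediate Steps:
$j{\left(V,y \right)} = 16$ ($j{\left(V,y \right)} = 11 - \left(-5 - 0\right) = 11 - \left(-5 + 0\right) = 11 - -5 = 11 + 5 = 16$)
$J{\left(W \right)} = - \frac{1}{9}$ ($J{\left(W \right)} = - \frac{\frac{W}{W} 7 - 6}{9} = - \frac{1 \cdot 7 - 6}{9} = - \frac{7 - 6}{9} = \left(- \frac{1}{9}\right) 1 = - \frac{1}{9}$)
$J{\left(j{\left(20,-3 \right)} \right)} - -492761 = - \frac{1}{9} - -492761 = - \frac{1}{9} + 492761 = \frac{4434848}{9}$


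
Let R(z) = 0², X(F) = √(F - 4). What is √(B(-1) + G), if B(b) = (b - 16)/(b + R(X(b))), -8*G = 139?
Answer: I*√6/4 ≈ 0.61237*I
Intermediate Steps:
G = -139/8 (G = -⅛*139 = -139/8 ≈ -17.375)
X(F) = √(-4 + F)
R(z) = 0
B(b) = (-16 + b)/b (B(b) = (b - 16)/(b + 0) = (-16 + b)/b)
√(B(-1) + G) = √((-16 - 1)/(-1) - 139/8) = √(-1*(-17) - 139/8) = √(17 - 139/8) = √(-3/8) = I*√6/4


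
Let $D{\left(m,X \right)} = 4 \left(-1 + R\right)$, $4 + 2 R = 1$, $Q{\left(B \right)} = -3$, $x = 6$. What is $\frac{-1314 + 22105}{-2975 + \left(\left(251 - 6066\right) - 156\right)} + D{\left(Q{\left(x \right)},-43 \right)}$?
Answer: $- \frac{110251}{8946} \approx -12.324$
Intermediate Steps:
$R = - \frac{3}{2}$ ($R = -2 + \frac{1}{2} \cdot 1 = -2 + \frac{1}{2} = - \frac{3}{2} \approx -1.5$)
$D{\left(m,X \right)} = -10$ ($D{\left(m,X \right)} = 4 \left(-1 - \frac{3}{2}\right) = 4 \left(- \frac{5}{2}\right) = -10$)
$\frac{-1314 + 22105}{-2975 + \left(\left(251 - 6066\right) - 156\right)} + D{\left(Q{\left(x \right)},-43 \right)} = \frac{-1314 + 22105}{-2975 + \left(\left(251 - 6066\right) - 156\right)} - 10 = \frac{20791}{-2975 + \left(\left(251 - 6066\right) - 156\right)} - 10 = \frac{20791}{-2975 - 5971} - 10 = \frac{20791}{-8946} - 10 = 20791 \left(- \frac{1}{8946}\right) - 10 = - \frac{20791}{8946} - 10 = - \frac{110251}{8946}$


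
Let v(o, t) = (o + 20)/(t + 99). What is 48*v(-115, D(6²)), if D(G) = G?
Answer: -304/9 ≈ -33.778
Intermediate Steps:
v(o, t) = (20 + o)/(99 + t)
48*v(-115, D(6²)) = 48*((20 - 115)/(99 + 6²)) = 48*(-95/(99 + 36)) = 48*(-95/135) = 48*((1/135)*(-95)) = 48*(-19/27) = -304/9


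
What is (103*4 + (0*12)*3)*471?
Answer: 194052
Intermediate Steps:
(103*4 + (0*12)*3)*471 = (412 + 0*3)*471 = (412 + 0)*471 = 412*471 = 194052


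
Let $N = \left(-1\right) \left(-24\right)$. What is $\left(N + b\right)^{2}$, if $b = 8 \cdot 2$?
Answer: $1600$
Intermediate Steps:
$N = 24$
$b = 16$
$\left(N + b\right)^{2} = \left(24 + 16\right)^{2} = 40^{2} = 1600$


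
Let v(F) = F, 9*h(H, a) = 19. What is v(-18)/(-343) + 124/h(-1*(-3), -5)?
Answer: 383130/6517 ≈ 58.789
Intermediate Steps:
h(H, a) = 19/9 (h(H, a) = (1/9)*19 = 19/9)
v(-18)/(-343) + 124/h(-1*(-3), -5) = -18/(-343) + 124/(19/9) = -18*(-1/343) + 124*(9/19) = 18/343 + 1116/19 = 383130/6517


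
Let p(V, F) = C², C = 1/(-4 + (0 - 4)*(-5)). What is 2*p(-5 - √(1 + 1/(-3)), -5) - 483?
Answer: -61823/128 ≈ -482.99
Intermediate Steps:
C = 1/16 (C = 1/(-4 - 4*(-5)) = 1/(-4 + 20) = 1/16 ≈ 0.062500)
p(V, F) = 1/256 (p(V, F) = (1/16)² = 1/256)
2*p(-5 - √(1 + 1/(-3)), -5) - 483 = 2*(1/256) - 483 = 1/128 - 483 = -61823/128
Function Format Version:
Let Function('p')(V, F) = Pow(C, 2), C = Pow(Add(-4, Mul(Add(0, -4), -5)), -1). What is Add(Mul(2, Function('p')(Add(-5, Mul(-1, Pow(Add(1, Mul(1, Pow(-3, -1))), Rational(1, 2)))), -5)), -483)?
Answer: Rational(-61823, 128) ≈ -482.99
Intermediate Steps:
C = Rational(1, 16) (C = Pow(Add(-4, Mul(-4, -5)), -1) = Pow(Add(-4, 20), -1) = Pow(16, -1) = Rational(1, 16) ≈ 0.062500)
Function('p')(V, F) = Rational(1, 256) (Function('p')(V, F) = Pow(Rational(1, 16), 2) = Rational(1, 256))
Add(Mul(2, Function('p')(Add(-5, Mul(-1, Pow(Add(1, Mul(1, Pow(-3, -1))), Rational(1, 2)))), -5)), -483) = Add(Mul(2, Rational(1, 256)), -483) = Add(Rational(1, 128), -483) = Rational(-61823, 128)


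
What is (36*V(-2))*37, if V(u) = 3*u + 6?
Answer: 0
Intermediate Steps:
V(u) = 6 + 3*u
(36*V(-2))*37 = (36*(6 + 3*(-2)))*37 = (36*(6 - 6))*37 = (36*0)*37 = 0*37 = 0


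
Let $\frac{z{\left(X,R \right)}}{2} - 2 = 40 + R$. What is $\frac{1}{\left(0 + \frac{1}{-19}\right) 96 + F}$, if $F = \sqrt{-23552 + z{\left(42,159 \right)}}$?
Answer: $- \frac{912}{4183183} - \frac{1805 i \sqrt{926}}{8366366} \approx -0.00021802 - 0.0065652 i$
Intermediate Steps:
$z{\left(X,R \right)} = 84 + 2 R$ ($z{\left(X,R \right)} = 4 + 2 \left(40 + R\right) = 4 + \left(80 + 2 R\right) = 84 + 2 R$)
$F = 5 i \sqrt{926}$ ($F = \sqrt{-23552 + \left(84 + 2 \cdot 159\right)} = \sqrt{-23552 + \left(84 + 318\right)} = \sqrt{-23552 + 402} = \sqrt{-23150} = 5 i \sqrt{926} \approx 152.15 i$)
$\frac{1}{\left(0 + \frac{1}{-19}\right) 96 + F} = \frac{1}{\left(0 + \frac{1}{-19}\right) 96 + 5 i \sqrt{926}} = \frac{1}{\left(0 - \frac{1}{19}\right) 96 + 5 i \sqrt{926}} = \frac{1}{\left(- \frac{1}{19}\right) 96 + 5 i \sqrt{926}} = \frac{1}{- \frac{96}{19} + 5 i \sqrt{926}}$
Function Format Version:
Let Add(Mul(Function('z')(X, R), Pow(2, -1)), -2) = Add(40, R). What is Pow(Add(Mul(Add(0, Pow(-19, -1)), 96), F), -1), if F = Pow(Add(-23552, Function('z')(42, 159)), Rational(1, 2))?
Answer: Add(Rational(-912, 4183183), Mul(Rational(-1805, 8366366), I, Pow(926, Rational(1, 2)))) ≈ Add(-0.00021802, Mul(-0.0065652, I))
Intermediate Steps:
Function('z')(X, R) = Add(84, Mul(2, R)) (Function('z')(X, R) = Add(4, Mul(2, Add(40, R))) = Add(4, Add(80, Mul(2, R))) = Add(84, Mul(2, R)))
F = Mul(5, I, Pow(926, Rational(1, 2))) (F = Pow(Add(-23552, Add(84, Mul(2, 159))), Rational(1, 2)) = Pow(Add(-23552, Add(84, 318)), Rational(1, 2)) = Pow(Add(-23552, 402), Rational(1, 2)) = Pow(-23150, Rational(1, 2)) = Mul(5, I, Pow(926, Rational(1, 2))) ≈ Mul(152.15, I))
Pow(Add(Mul(Add(0, Pow(-19, -1)), 96), F), -1) = Pow(Add(Mul(Add(0, Pow(-19, -1)), 96), Mul(5, I, Pow(926, Rational(1, 2)))), -1) = Pow(Add(Mul(Add(0, Rational(-1, 19)), 96), Mul(5, I, Pow(926, Rational(1, 2)))), -1) = Pow(Add(Mul(Rational(-1, 19), 96), Mul(5, I, Pow(926, Rational(1, 2)))), -1) = Pow(Add(Rational(-96, 19), Mul(5, I, Pow(926, Rational(1, 2)))), -1)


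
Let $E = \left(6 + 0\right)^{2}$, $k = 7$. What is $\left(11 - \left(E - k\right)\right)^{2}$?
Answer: $324$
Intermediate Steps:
$E = 36$ ($E = 6^{2} = 36$)
$\left(11 - \left(E - k\right)\right)^{2} = \left(11 + \left(7 - 36\right)\right)^{2} = \left(11 - 29\right)^{2} = \left(-18\right)^{2} = 324$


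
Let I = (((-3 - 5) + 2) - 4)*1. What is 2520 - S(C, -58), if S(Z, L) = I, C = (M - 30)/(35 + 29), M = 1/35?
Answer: 2530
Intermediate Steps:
M = 1/35 ≈ 0.028571
C = -1049/2240 (C = (1/35 - 30)/(35 + 29) = -1049/35/64 = -1049/35*1/64 = -1049/2240 ≈ -0.46830)
I = -10 (I = ((-8 + 2) - 4)*1 = (-6 - 4)*1 = -10*1 = -10)
S(Z, L) = -10
2520 - S(C, -58) = 2520 - 1*(-10) = 2520 + 10 = 2530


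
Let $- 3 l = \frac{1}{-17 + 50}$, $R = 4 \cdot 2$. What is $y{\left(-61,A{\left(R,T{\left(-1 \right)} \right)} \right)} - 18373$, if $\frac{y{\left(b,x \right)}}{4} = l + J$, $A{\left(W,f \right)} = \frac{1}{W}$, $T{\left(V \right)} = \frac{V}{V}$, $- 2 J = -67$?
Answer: $- \frac{1805665}{99} \approx -18239.0$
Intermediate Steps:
$J = \frac{67}{2}$ ($J = \left(- \frac{1}{2}\right) \left(-67\right) = \frac{67}{2} \approx 33.5$)
$R = 8$
$l = - \frac{1}{99}$ ($l = - \frac{1}{3 \left(-17 + 50\right)} = - \frac{1}{3 \cdot 33} = \left(- \frac{1}{3}\right) \frac{1}{33} = - \frac{1}{99} \approx -0.010101$)
$T{\left(V \right)} = 1$
$y{\left(b,x \right)} = \frac{13262}{99}$ ($y{\left(b,x \right)} = 4 \left(- \frac{1}{99} + \frac{67}{2}\right) = 4 \cdot \frac{6631}{198} = \frac{13262}{99}$)
$y{\left(-61,A{\left(R,T{\left(-1 \right)} \right)} \right)} - 18373 = \frac{13262}{99} - 18373 = - \frac{1805665}{99}$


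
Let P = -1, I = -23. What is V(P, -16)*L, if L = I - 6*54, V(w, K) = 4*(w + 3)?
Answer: -2776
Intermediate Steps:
V(w, K) = 12 + 4*w (V(w, K) = 4*(3 + w) = 12 + 4*w)
L = -347 (L = -23 - 6*54 = -23 - 324 = -347)
V(P, -16)*L = (12 + 4*(-1))*(-347) = (12 - 4)*(-347) = 8*(-347) = -2776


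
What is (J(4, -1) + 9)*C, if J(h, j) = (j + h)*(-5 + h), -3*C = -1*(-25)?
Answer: -50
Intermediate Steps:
C = -25/3 (C = -(-1)*(-25)/3 = -⅓*25 = -25/3 ≈ -8.3333)
J(h, j) = (-5 + h)*(h + j) (J(h, j) = (h + j)*(-5 + h) = (-5 + h)*(h + j))
(J(4, -1) + 9)*C = ((4² - 5*4 - 5*(-1) + 4*(-1)) + 9)*(-25/3) = ((16 - 20 + 5 - 4) + 9)*(-25/3) = (-3 + 9)*(-25/3) = 6*(-25/3) = -50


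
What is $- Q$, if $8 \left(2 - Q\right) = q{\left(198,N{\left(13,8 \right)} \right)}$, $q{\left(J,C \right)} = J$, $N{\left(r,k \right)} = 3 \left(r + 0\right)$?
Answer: $\frac{91}{4} \approx 22.75$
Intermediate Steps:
$N{\left(r,k \right)} = 3 r$
$Q = - \frac{91}{4}$ ($Q = 2 - \frac{99}{4} = - \frac{91}{4} \approx -22.75$)
$- Q = \left(-1\right) \left(- \frac{91}{4}\right) = \frac{91}{4}$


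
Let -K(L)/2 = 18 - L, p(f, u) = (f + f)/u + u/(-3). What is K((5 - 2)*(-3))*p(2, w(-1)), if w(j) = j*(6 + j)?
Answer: -234/5 ≈ -46.800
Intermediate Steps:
p(f, u) = -u/3 + 2*f/u (p(f, u) = (2*f)/u + u*(-⅓) = 2*f/u - u/3 = -u/3 + 2*f/u)
K(L) = -36 + 2*L (K(L) = -2*(18 - L) = -36 + 2*L)
K((5 - 2)*(-3))*p(2, w(-1)) = (-36 + 2*((5 - 2)*(-3)))*(-(-1)*(6 - 1)/3 + 2*2/(-(6 - 1))) = (-36 + 2*(3*(-3)))*(-(-1)*5/3 + 2*2/(-1*5)) = (-36 + 2*(-9))*(-⅓*(-5) + 2*2/(-5)) = (-36 - 18)*(5/3 + 2*2*(-⅕)) = -54*(5/3 - ⅘) = -54*13/15 = -234/5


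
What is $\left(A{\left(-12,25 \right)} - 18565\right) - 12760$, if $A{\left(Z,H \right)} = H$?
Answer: $-31300$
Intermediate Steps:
$\left(A{\left(-12,25 \right)} - 18565\right) - 12760 = \left(25 - 18565\right) - 12760 = -18540 - 12760 = -31300$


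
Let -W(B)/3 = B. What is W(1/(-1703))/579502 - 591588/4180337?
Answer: -83404770906531/589362964236046 ≈ -0.14152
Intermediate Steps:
W(B) = -3*B
W(1/(-1703))/579502 - 591588/4180337 = -3/(-1703)/579502 - 591588/4180337 = -3*(-1/1703)*(1/579502) - 591588*1/4180337 = (3/1703)*(1/579502) - 591588/4180337 = 3/986891906 - 591588/4180337 = -83404770906531/589362964236046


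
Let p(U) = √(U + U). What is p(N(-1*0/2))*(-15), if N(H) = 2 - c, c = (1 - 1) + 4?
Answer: -30*I ≈ -30.0*I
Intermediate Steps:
c = 4 (c = 0 + 4 = 4)
N(H) = -2 (N(H) = 2 - 1*4 = 2 - 4 = -2)
p(U) = √2*√U (p(U) = √(2*U) = √2*√U)
p(N(-1*0/2))*(-15) = (√2*√(-2))*(-15) = (√2*(I*√2))*(-15) = (2*I)*(-15) = -30*I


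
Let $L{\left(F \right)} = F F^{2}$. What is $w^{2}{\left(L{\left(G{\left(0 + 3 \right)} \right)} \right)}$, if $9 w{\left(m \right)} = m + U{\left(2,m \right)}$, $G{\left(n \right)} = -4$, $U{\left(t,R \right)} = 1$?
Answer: $49$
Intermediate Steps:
$L{\left(F \right)} = F^{3}$
$w{\left(m \right)} = \frac{1}{9} + \frac{m}{9}$ ($w{\left(m \right)} = \frac{m + 1}{9} = \frac{1 + m}{9} = \frac{1}{9} + \frac{m}{9}$)
$w^{2}{\left(L{\left(G{\left(0 + 3 \right)} \right)} \right)} = \left(\frac{1}{9} + \frac{\left(-4\right)^{3}}{9}\right)^{2} = \left(\frac{1}{9} + \frac{1}{9} \left(-64\right)\right)^{2} = \left(\frac{1}{9} - \frac{64}{9}\right)^{2} = \left(-7\right)^{2} = 49$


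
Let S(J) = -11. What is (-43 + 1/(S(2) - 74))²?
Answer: 13366336/7225 ≈ 1850.0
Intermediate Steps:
(-43 + 1/(S(2) - 74))² = (-43 + 1/(-11 - 74))² = (-43 + 1/(-85))² = (-43 - 1/85)² = (-3656/85)² = 13366336/7225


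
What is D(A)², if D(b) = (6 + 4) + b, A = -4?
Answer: 36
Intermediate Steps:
D(b) = 10 + b
D(A)² = (10 - 4)² = 6² = 36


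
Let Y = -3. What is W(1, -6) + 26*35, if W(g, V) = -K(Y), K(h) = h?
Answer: 913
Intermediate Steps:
W(g, V) = 3 (W(g, V) = -1*(-3) = 3)
W(1, -6) + 26*35 = 3 + 26*35 = 3 + 910 = 913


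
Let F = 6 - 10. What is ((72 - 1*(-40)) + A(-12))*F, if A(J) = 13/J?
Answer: -1331/3 ≈ -443.67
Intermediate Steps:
F = -4
((72 - 1*(-40)) + A(-12))*F = ((72 - 1*(-40)) + 13/(-12))*(-4) = ((72 + 40) + 13*(-1/12))*(-4) = (112 - 13/12)*(-4) = (1331/12)*(-4) = -1331/3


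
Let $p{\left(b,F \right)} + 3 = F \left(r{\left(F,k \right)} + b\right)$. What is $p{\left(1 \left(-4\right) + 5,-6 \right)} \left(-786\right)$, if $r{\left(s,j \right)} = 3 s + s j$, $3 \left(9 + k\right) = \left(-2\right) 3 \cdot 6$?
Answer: $516402$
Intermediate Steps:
$k = -21$ ($k = -9 + \frac{\left(-2\right) 3 \cdot 6}{3} = -9 + \frac{\left(-6\right) 6}{3} = -9 + \frac{1}{3} \left(-36\right) = -9 - 12 = -21$)
$r{\left(s,j \right)} = 3 s + j s$
$p{\left(b,F \right)} = -3 + F \left(b - 18 F\right)$ ($p{\left(b,F \right)} = -3 + F \left(F \left(3 - 21\right) + b\right) = -3 + F \left(F \left(-18\right) + b\right) = -3 + F \left(- 18 F + b\right) = -3 + F \left(b - 18 F\right)$)
$p{\left(1 \left(-4\right) + 5,-6 \right)} \left(-786\right) = \left(-3 - 18 \left(-6\right)^{2} - 6 \left(1 \left(-4\right) + 5\right)\right) \left(-786\right) = \left(-3 - 648 - 6 \left(-4 + 5\right)\right) \left(-786\right) = \left(-3 - 648 - 6\right) \left(-786\right) = \left(-657\right) \left(-786\right) = 516402$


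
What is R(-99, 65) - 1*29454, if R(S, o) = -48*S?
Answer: -24702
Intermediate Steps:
R(-99, 65) - 1*29454 = -48*(-99) - 1*29454 = 4752 - 29454 = -24702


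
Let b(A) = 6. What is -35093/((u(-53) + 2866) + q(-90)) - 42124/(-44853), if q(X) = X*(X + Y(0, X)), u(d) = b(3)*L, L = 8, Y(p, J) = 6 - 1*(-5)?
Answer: -1151775353/449606472 ≈ -2.5617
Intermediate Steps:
Y(p, J) = 11 (Y(p, J) = 6 + 5 = 11)
u(d) = 48 (u(d) = 6*8 = 48)
q(X) = X*(11 + X) (q(X) = X*(X + 11) = X*(11 + X))
-35093/((u(-53) + 2866) + q(-90)) - 42124/(-44853) = -35093/((48 + 2866) - 90*(11 - 90)) - 42124/(-44853) = -35093/(2914 - 90*(-79)) - 42124*(-1/44853) = -35093/(2914 + 7110) + 42124/44853 = -35093/10024 + 42124/44853 = -1151775353/449606472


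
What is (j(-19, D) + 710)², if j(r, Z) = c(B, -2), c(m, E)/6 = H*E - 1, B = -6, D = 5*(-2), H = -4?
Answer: 565504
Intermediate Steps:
D = -10
c(m, E) = -6 - 24*E (c(m, E) = 6*(-4*E - 1) = 6*(-1 - 4*E) = -6 - 24*E)
j(r, Z) = 42 (j(r, Z) = -6 - 24*(-2) = -6 + 48 = 42)
(j(-19, D) + 710)² = (42 + 710)² = 752² = 565504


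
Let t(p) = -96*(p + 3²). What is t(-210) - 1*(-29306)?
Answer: 48602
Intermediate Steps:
t(p) = -864 - 96*p (t(p) = -96*(p + 9) = -96*(9 + p) = -864 - 96*p)
t(-210) - 1*(-29306) = (-864 - 96*(-210)) - 1*(-29306) = (-864 + 20160) + 29306 = 19296 + 29306 = 48602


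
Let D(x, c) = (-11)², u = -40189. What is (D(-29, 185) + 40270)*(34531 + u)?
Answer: -228532278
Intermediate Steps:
D(x, c) = 121
(D(-29, 185) + 40270)*(34531 + u) = (121 + 40270)*(34531 - 40189) = 40391*(-5658) = -228532278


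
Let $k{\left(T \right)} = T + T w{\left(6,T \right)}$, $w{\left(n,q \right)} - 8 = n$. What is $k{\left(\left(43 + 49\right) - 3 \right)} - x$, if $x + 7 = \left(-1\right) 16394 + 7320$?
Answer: $10416$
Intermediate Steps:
$w{\left(n,q \right)} = 8 + n$
$k{\left(T \right)} = 15 T$ ($k{\left(T \right)} = T + T \left(8 + 6\right) = T + T 14 = T + 14 T = 15 T$)
$x = -9081$ ($x = -7 + \left(\left(-1\right) 16394 + 7320\right) = -7 + \left(-16394 + 7320\right) = -7 - 9074 = -9081$)
$k{\left(\left(43 + 49\right) - 3 \right)} - x = 15 \left(\left(43 + 49\right) - 3\right) - -9081 = 15 \left(92 - 3\right) + 9081 = 15 \cdot 89 + 9081 = 1335 + 9081 = 10416$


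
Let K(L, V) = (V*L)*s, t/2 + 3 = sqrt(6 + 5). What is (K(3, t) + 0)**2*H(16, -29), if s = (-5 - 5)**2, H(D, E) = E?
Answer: -208800000 + 62640000*sqrt(11) ≈ -1.0466e+6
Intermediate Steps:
t = -6 + 2*sqrt(11) (t = -6 + 2*sqrt(6 + 5) = -6 + 2*sqrt(11) ≈ 0.63325)
s = 100 (s = (-10)**2 = 100)
K(L, V) = 100*L*V (K(L, V) = (V*L)*100 = (L*V)*100 = 100*L*V)
(K(3, t) + 0)**2*H(16, -29) = (100*3*(-6 + 2*sqrt(11)) + 0)**2*(-29) = ((-1800 + 600*sqrt(11)) + 0)**2*(-29) = (-1800 + 600*sqrt(11))**2*(-29) = -29*(-1800 + 600*sqrt(11))**2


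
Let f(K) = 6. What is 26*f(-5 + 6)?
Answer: 156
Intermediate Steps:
26*f(-5 + 6) = 26*6 = 156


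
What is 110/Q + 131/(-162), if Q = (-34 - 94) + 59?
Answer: -8953/3726 ≈ -2.4028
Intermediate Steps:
Q = -69 (Q = -128 + 59 = -69)
110/Q + 131/(-162) = 110/(-69) + 131/(-162) = 110*(-1/69) + 131*(-1/162) = -110/69 - 131/162 = -8953/3726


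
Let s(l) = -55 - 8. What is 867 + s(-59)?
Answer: 804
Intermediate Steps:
s(l) = -63
867 + s(-59) = 867 - 63 = 804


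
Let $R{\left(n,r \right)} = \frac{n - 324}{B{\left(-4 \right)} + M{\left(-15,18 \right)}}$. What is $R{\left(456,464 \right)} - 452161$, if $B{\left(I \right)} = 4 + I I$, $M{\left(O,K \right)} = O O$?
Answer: $- \frac{110779313}{245} \approx -4.5216 \cdot 10^{5}$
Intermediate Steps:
$M{\left(O,K \right)} = O^{2}$
$B{\left(I \right)} = 4 + I^{2}$
$R{\left(n,r \right)} = - \frac{324}{245} + \frac{n}{245}$ ($R{\left(n,r \right)} = \frac{n - 324}{\left(4 + \left(-4\right)^{2}\right) + \left(-15\right)^{2}} = \frac{-324 + n}{\left(4 + 16\right) + 225} = \frac{-324 + n}{20 + 225} = \frac{-324 + n}{245} = \left(-324 + n\right) \frac{1}{245} = - \frac{324}{245} + \frac{n}{245}$)
$R{\left(456,464 \right)} - 452161 = \left(- \frac{324}{245} + \frac{1}{245} \cdot 456\right) - 452161 = \left(- \frac{324}{245} + \frac{456}{245}\right) - 452161 = \frac{132}{245} - 452161 = - \frac{110779313}{245}$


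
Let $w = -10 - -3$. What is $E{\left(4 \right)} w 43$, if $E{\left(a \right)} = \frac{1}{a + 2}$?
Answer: $- \frac{301}{6} \approx -50.167$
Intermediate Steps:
$E{\left(a \right)} = \frac{1}{2 + a}$
$w = -7$ ($w = -10 + 3 = -7$)
$E{\left(4 \right)} w 43 = \frac{1}{2 + 4} \left(-7\right) 43 = \frac{1}{6} \left(-7\right) 43 = \left(- \frac{7}{6}\right) 43 = - \frac{301}{6}$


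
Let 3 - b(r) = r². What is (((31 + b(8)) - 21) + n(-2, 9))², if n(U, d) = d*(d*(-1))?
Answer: 17424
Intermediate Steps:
b(r) = 3 - r²
n(U, d) = -d² (n(U, d) = d*(-d) = -d²)
(((31 + b(8)) - 21) + n(-2, 9))² = (((31 + (3 - 1*8²)) - 21) - 1*9²)² = (((31 + (3 - 1*64)) - 21) - 1*81)² = (((31 + (3 - 64)) - 21) - 81)² = (((31 - 61) - 21) - 81)² = ((-30 - 21) - 81)² = (-51 - 81)² = (-132)² = 17424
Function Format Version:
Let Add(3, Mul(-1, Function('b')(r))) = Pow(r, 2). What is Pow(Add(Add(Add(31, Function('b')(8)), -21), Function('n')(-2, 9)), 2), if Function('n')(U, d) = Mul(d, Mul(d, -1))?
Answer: 17424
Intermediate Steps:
Function('b')(r) = Add(3, Mul(-1, Pow(r, 2)))
Function('n')(U, d) = Mul(-1, Pow(d, 2)) (Function('n')(U, d) = Mul(d, Mul(-1, d)) = Mul(-1, Pow(d, 2)))
Pow(Add(Add(Add(31, Function('b')(8)), -21), Function('n')(-2, 9)), 2) = Pow(Add(Add(Add(31, Add(3, Mul(-1, Pow(8, 2)))), -21), Mul(-1, Pow(9, 2))), 2) = Pow(Add(Add(Add(31, Add(3, Mul(-1, 64))), -21), Mul(-1, 81)), 2) = Pow(Add(Add(Add(31, Add(3, -64)), -21), -81), 2) = Pow(Add(Add(Add(31, -61), -21), -81), 2) = Pow(Add(Add(-30, -21), -81), 2) = Pow(Add(-51, -81), 2) = Pow(-132, 2) = 17424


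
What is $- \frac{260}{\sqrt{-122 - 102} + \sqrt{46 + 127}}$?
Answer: $- \frac{260}{\sqrt{173} + 4 i \sqrt{14}} \approx -8.614 + 9.8018 i$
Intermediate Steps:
$- \frac{260}{\sqrt{-122 - 102} + \sqrt{46 + 127}} = - \frac{260}{\sqrt{-224} + \sqrt{173}} = - \frac{260}{4 i \sqrt{14} + \sqrt{173}} = - \frac{260}{\sqrt{173} + 4 i \sqrt{14}}$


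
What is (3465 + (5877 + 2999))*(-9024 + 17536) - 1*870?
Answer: 105045722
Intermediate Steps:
(3465 + (5877 + 2999))*(-9024 + 17536) - 1*870 = (3465 + 8876)*8512 - 870 = 12341*8512 - 870 = 105046592 - 870 = 105045722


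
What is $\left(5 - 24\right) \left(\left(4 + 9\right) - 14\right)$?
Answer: $19$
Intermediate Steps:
$\left(5 - 24\right) \left(\left(4 + 9\right) - 14\right) = - 19 \left(13 - 14\right) = \left(-19\right) \left(-1\right) = 19$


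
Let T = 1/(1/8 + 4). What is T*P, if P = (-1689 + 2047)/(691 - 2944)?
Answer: -2864/74349 ≈ -0.038521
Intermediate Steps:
P = -358/2253 (P = 358/(-2253) = 358*(-1/2253) = -358/2253 ≈ -0.15890)
T = 8/33 (T = 1/(1*(1/8) + 4) = 1/(1/8 + 4) = 1/(33/8) = 8/33 ≈ 0.24242)
T*P = (8/33)*(-358/2253) = -2864/74349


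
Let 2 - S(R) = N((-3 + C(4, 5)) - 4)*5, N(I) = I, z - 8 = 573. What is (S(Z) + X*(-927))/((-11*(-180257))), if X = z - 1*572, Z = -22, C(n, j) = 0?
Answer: -8306/1982827 ≈ -0.0041890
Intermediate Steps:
z = 581 (z = 8 + 573 = 581)
S(R) = 37 (S(R) = 2 - ((-3 + 0) - 4)*5 = 2 - (-3 - 4)*5 = 2 - (-7)*5 = 2 - 1*(-35) = 2 + 35 = 37)
X = 9 (X = 581 - 1*572 = 581 - 572 = 9)
(S(Z) + X*(-927))/((-11*(-180257))) = (37 + 9*(-927))/((-11*(-180257))) = (37 - 8343)/1982827 = -8306*1/1982827 = -8306/1982827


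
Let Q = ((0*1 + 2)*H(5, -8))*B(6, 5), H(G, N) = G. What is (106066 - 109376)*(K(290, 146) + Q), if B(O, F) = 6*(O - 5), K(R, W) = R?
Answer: -1158500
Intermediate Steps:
B(O, F) = -30 + 6*O (B(O, F) = 6*(-5 + O) = -30 + 6*O)
Q = 60 (Q = ((0*1 + 2)*5)*(-30 + 6*6) = ((0 + 2)*5)*(-30 + 36) = (2*5)*6 = 10*6 = 60)
(106066 - 109376)*(K(290, 146) + Q) = (106066 - 109376)*(290 + 60) = -3310*350 = -1158500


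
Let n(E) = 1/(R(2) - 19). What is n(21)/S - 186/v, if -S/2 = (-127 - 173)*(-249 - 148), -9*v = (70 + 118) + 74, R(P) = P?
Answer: 3389347931/530471400 ≈ 6.3893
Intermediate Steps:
n(E) = -1/17 (n(E) = 1/(2 - 19) = 1/(-17) = -1/17)
v = -262/9 (v = -((70 + 118) + 74)/9 = -(188 + 74)/9 = -⅑*262 = -262/9 ≈ -29.111)
S = -238200 (S = -2*(-127 - 173)*(-249 - 148) = -(-600)*(-397) = -2*119100 = -238200)
n(21)/S - 186/v = -1/17/(-238200) - 186/(-262/9) = -1/17*(-1/238200) - 186*(-9/262) = 1/4049400 + 837/131 = 3389347931/530471400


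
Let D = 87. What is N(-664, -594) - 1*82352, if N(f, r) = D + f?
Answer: -82929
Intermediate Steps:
N(f, r) = 87 + f
N(-664, -594) - 1*82352 = (87 - 664) - 1*82352 = -577 - 82352 = -82929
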